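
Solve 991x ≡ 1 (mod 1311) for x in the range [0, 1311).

gcd(1311, 991):
  1311 = 1×991 + 320
  991 = 3×320 + 31
  320 = 10×31 + 10
  31 = 3×10 + 1
  10 = 10×1
so gcd(1311, 991) = 1.
Back-substitute for Bézout coefficients:
  1 = 31 - 3×10
  ... = 991×(127) + 1311×(-96)
So 991×127 ≡ 1 (mod 1311), and 127 mod 1311 = 127.

127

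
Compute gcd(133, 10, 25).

1

gcd(133, 10) = 1  (133 = 13*10 + 3, 10 = 3*3 + 1, 3 = 3*1).
gcd(1, 25) = 1.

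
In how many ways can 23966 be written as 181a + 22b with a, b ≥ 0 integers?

gcd(181, 22) = 1  (181 = 8×22 + 5, 22 = 4×5 + 2, 5 = 2×2 + 1, 2 = 2×1).
Back-substituting, 181×(9) + 22×(-74) = 1.
Scale by 23966: one solution is (215694, -1773484). Reduce a mod 22: (6, 1040).
General: a = 6 + 22t, b = 1040 - 181t.
a ≥ 0 ⇒ t ≥ 0; b ≥ 0 ⇒ t ≤ 5. So t ∈ [0, 5]: 6 solutions.

6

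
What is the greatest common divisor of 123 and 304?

1

gcd(304, 123) = 1  (304 = 2*123 + 58, 123 = 2*58 + 7, 58 = 8*7 + 2, 7 = 3*2 + 1, 2 = 2*1).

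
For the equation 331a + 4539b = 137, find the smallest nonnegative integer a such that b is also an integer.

gcd(4539, 331):
  4539 = 13×331 + 236
  331 = 1×236 + 95
  236 = 2×95 + 46
  95 = 2×46 + 3
  46 = 15×3 + 1
  3 = 3×1
so gcd(4539, 331) = 1.
1 divides 137, so solutions exist.
Back-substitute for Bézout coefficients:
  1 = 46 - 15×3
  ... = 331×(-1481) + 4539×(108)
Scale by 137/1 = 137: (a₀, b₀) = (-202897, 14796).
General solution: a = -202897 + 4539t, b = 14796 - 331t for integer t.
a ≥ 0: smallest is -202897 mod 4539 = 1358 (at t = 45), with b = -99.

1358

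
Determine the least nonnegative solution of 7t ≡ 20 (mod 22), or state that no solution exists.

6

gcd(22, 7) = 1.
1 divides 20, so solutions exist.
By Bézout, 7·(-3) + 22·(1) = 1.
So 7·(-3) ≡ 1 (mod 22); multiply by 20: t ≡ -60 (mod 22).
Smallest nonnegative: t = -60 mod 22 = 6.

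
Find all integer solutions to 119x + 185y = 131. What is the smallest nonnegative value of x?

gcd(185, 119):
  185 = 1*119 + 66
  119 = 1*66 + 53
  66 = 1*53 + 13
  53 = 4*13 + 1
  13 = 13*1
so gcd(185, 119) = 1.
1 divides 131, so solutions exist.
Back-substitute for Bézout coefficients:
  1 = 53 - 4*13
  ... = 119*(14) + 185*(-9)
Scale by 131/1 = 131: (x₀, y₀) = (1834, -1179).
General solution: x = 1834 + 185t, y = -1179 - 119t for integer t.
x ≥ 0: smallest is 1834 mod 185 = 169 (at t = -9), with y = -108.

169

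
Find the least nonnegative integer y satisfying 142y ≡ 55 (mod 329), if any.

290

gcd(329, 142) = 1  (329 = 2×142 + 45, 142 = 3×45 + 7, 45 = 6×7 + 3, 7 = 2×3 + 1, 3 = 3×1).
1 divides 55, so solutions exist.
Back-substituting, 142×(95) + 329×(-41) = 1.
So 142×(95) ≡ 1 (mod 329); multiply by 55: y ≡ 5225 (mod 329).
Smallest nonnegative: y = 5225 mod 329 = 290.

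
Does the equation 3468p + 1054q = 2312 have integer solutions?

yes

gcd(3468, 1054) = 34  (3468 = 3·1054 + 306, 1054 = 3·306 + 136, 306 = 2·136 + 34, 136 = 4·34).
34 divides 2312, so integer solutions exist.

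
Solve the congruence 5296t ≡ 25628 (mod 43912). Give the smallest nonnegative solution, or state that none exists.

gcd(43912, 5296):
  43912 = 8*5296 + 1544
  5296 = 3*1544 + 664
  1544 = 2*664 + 216
  664 = 3*216 + 16
  216 = 13*16 + 8
  16 = 2*8
so gcd(43912, 5296) = 8.
8 does not divide 25628, so the congruence has no solution.

no solution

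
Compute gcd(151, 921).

1

gcd(921, 151):
  921 = 6×151 + 15
  151 = 10×15 + 1
  15 = 15×1
so gcd(921, 151) = 1.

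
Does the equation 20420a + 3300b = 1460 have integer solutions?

gcd(20420, 3300) = 20  (20420 = 6·3300 + 620, 3300 = 5·620 + 200, 620 = 3·200 + 20, 200 = 10·20).
20 divides 1460, so integer solutions exist.

yes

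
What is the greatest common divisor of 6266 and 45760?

gcd(45760, 6266) = 26  (45760 = 7*6266 + 1898, 6266 = 3*1898 + 572, 1898 = 3*572 + 182, 572 = 3*182 + 26, 182 = 7*26).

26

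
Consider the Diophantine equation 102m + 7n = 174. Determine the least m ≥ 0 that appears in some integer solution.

5

gcd(102, 7) = 1  (102 = 14×7 + 4, 7 = 1×4 + 3, 4 = 1×3 + 1, 3 = 3×1).
1 divides 174, so solutions exist.
Back-substituting, 102×(2) + 7×(-29) = 1.
Scale by 174/1 = 174: (m₀, n₀) = (348, -5046).
General solution: m = 348 + 7t, n = -5046 - 102t for integer t.
m ≥ 0: smallest is 348 mod 7 = 5 (at t = -49), with n = -48.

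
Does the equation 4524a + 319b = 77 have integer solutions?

no

gcd(4524, 319) = 29  (4524 = 14*319 + 58, 319 = 5*58 + 29, 58 = 2*29).
29 does not divide 77 (remainder 19), so no integer solutions.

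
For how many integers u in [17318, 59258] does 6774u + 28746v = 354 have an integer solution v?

9

gcd(28746, 6774) = 6  (28746 = 4×6774 + 1650, 6774 = 4×1650 + 174, 1650 = 9×174 + 84, 174 = 2×84 + 6, 84 = 14×6).
Back-substituting, 6774×(331) + 28746×(-78) = 6.
Scale by 59: particular solution (19529, -4602); reduce u mod 4791: (365, -86).
General solution: u = 365 + 4791t, v = -86 - 1129t for integer t.
17318 ≤ 365 + 4791t ≤ 59258 gives t ∈ [4, 12], which is 9 values.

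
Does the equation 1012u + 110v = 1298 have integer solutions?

yes

gcd(1012, 110) = 22.
22 divides 1298, so integer solutions exist.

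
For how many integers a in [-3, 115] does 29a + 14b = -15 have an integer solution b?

9

gcd(29, 14) = 1  (29 = 2·14 + 1, 14 = 14·1).
Back-substituting, 29·(1) + 14·(-2) = 1.
Scale by -15: particular solution (-15, 30); reduce a mod 14: (13, -28).
General solution: a = 13 + 14t, b = -28 - 29t for integer t.
-3 ≤ 13 + 14t ≤ 115 gives t ∈ [-1, 7], which is 9 values.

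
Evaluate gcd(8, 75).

1

gcd(75, 8):
  75 = 9*8 + 3
  8 = 2*3 + 2
  3 = 1*2 + 1
  2 = 2*1
so gcd(75, 8) = 1.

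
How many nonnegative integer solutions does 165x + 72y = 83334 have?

21

gcd(165, 72) = 3.
By Bézout, 165·(7) + 72·(-16) = 3.
One solution: (22, 1107).
General: x = 22 + 24t, y = 1107 - 55t.
x ≥ 0 ⇒ t ≥ 0; y ≥ 0 ⇒ t ≤ 20. So t ∈ [0, 20]: 21 solutions.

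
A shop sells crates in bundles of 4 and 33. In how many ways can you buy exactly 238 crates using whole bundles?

Need nonnegative integers with 4j + 33k = 238.
gcd(4, 33) = 1, and 4·(-8) + 33·(1) = 1.
So (j₀, k₀) = (-1904, 238); general j = -1904 + 33t, k = 238 - 4t.
j ≥ 0 ⇒ t ≥ 58; k ≥ 0 ⇒ t ≤ 59. That's 2 values of t.

2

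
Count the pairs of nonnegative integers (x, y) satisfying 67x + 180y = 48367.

gcd(180, 67) = 1.
By Bézout, 67*(43) + 180*(-16) = 1.
One solution: (61, 246).
General: x = 61 + 180t, y = 246 - 67t.
x ≥ 0 ⇒ t ≥ 0; y ≥ 0 ⇒ t ≤ 3. So t ∈ [0, 3]: 4 solutions.

4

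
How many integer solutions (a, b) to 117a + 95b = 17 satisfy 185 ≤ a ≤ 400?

2

gcd(117, 95) = 1  (117 = 1×95 + 22, 95 = 4×22 + 7, 22 = 3×7 + 1, 7 = 7×1).
Back-substituting, 117×(13) + 95×(-16) = 1.
Scale by 17: particular solution (221, -272); reduce a mod 95: (31, -38).
General solution: a = 31 + 95t, b = -38 - 117t for integer t.
185 ≤ 31 + 95t ≤ 400 gives t ∈ [2, 3], which is 2 values.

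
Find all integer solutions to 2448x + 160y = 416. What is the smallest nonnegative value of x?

2

gcd(2448, 160):
  2448 = 15·160 + 48
  160 = 3·48 + 16
  48 = 3·16
so gcd(2448, 160) = 16.
16 divides 416, so solutions exist.
Back-substitute for Bézout coefficients:
  16 = 160 - 3·48
  ... = 2448·(-3) + 160·(46)
Scale by 416/16 = 26: (x₀, y₀) = (-78, 1196).
General solution: x = -78 + 10t, y = 1196 - 153t for integer t.
x ≥ 0: smallest is -78 mod 10 = 2 (at t = 8), with y = -28.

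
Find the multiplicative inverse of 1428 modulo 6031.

3214

gcd(6031, 1428):
  6031 = 4×1428 + 319
  1428 = 4×319 + 152
  319 = 2×152 + 15
  152 = 10×15 + 2
  15 = 7×2 + 1
  2 = 2×1
so gcd(6031, 1428) = 1.
Back-substitute for Bézout coefficients:
  1 = 15 - 7×2
  ... = 1428×(-2817) + 6031×(667)
So 1428×-2817 ≡ 1 (mod 6031), and -2817 mod 6031 = 3214.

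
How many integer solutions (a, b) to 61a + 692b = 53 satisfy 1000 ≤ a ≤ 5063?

6

gcd(692, 61):
  692 = 11×61 + 21
  61 = 2×21 + 19
  21 = 1×19 + 2
  19 = 9×2 + 1
  2 = 2×1
so gcd(692, 61) = 1.
Back-substitute for Bézout coefficients:
  1 = 19 - 9×2
  ... = 61×(329) + 692×(-29)
Scale by 53: particular solution (17437, -1537); reduce a mod 692: (137, -12).
General solution: a = 137 + 692t, b = -12 - 61t for integer t.
1000 ≤ 137 + 692t ≤ 5063 gives t ∈ [2, 7], which is 6 values.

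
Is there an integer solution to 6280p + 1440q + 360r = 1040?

yes

gcd(6280, 1440) = 40  (6280 = 4·1440 + 520, 1440 = 2·520 + 400, 520 = 1·400 + 120, 400 = 3·120 + 40, 120 = 3·40).
gcd(40, 360) = 40.
40 divides 1040, so integer solutions exist.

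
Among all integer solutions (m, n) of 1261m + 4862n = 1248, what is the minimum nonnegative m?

348

gcd(4862, 1261) = 13.
13 divides 1248, so solutions exist.
By Bézout, 1261·(27) + 4862·(-7) = 13.
Scale by 1248/13 = 96: (m₀, n₀) = (2592, -672).
General solution: m = 2592 + 374t, n = -672 - 97t for integer t.
m ≥ 0: smallest is 2592 mod 374 = 348 (at t = -6), with n = -90.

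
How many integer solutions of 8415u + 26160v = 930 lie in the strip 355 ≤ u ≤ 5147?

3

gcd(26160, 8415) = 15.
By Bézout, 8415×(-143) + 26160×(46) = 15.
Particular solution: (1598, -514).
General solution: u = 1598 + 1744t, v = -514 - 561t for integer t.
355 ≤ 1598 + 1744t ≤ 5147 gives t ∈ [0, 2], which is 3 values.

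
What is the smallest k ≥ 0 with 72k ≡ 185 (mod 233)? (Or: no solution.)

gcd(233, 72):
  233 = 3·72 + 17
  72 = 4·17 + 4
  17 = 4·4 + 1
  4 = 4·1
so gcd(233, 72) = 1.
1 divides 185, so solutions exist.
Back-substitute for Bézout coefficients:
  1 = 17 - 4·4
  ... = 72·(-55) + 233·(17)
So 72·(-55) ≡ 1 (mod 233); multiply by 185: k ≡ -10175 (mod 233).
Smallest nonnegative: k = -10175 mod 233 = 77.

77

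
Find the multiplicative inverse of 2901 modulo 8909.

4195

gcd(8909, 2901) = 1  (8909 = 3·2901 + 206, 2901 = 14·206 + 17, 206 = 12·17 + 2, 17 = 8·2 + 1, 2 = 2·1).
Back-substituting, 2901·(4195) + 8909·(-1366) = 1.
So 2901·4195 ≡ 1 (mod 8909), and 4195 mod 8909 = 4195.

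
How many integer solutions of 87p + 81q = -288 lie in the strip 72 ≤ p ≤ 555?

gcd(87, 81) = 3  (87 = 1*81 + 6, 81 = 13*6 + 3, 6 = 2*3).
Back-substituting, 87*(-13) + 81*(14) = 3.
Scale by -96: particular solution (1248, -1344); reduce p mod 27: (6, -10).
General solution: p = 6 + 27t, q = -10 - 29t for integer t.
72 ≤ 6 + 27t ≤ 555 gives t ∈ [3, 20], which is 18 values.

18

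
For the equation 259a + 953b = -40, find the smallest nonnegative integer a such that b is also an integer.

44

gcd(953, 259) = 1  (953 = 3·259 + 176, 259 = 1·176 + 83, 176 = 2·83 + 10, 83 = 8·10 + 3, 10 = 3·3 + 1, 3 = 3·1).
1 divides -40, so solutions exist.
Back-substituting, 259·(-287) + 953·(78) = 1.
Scale by -40/1 = -40: (a₀, b₀) = (11480, -3120).
General solution: a = 11480 + 953t, b = -3120 - 259t for integer t.
a ≥ 0: smallest is 11480 mod 953 = 44 (at t = -12), with b = -12.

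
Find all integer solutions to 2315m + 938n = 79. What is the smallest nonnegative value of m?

gcd(2315, 938) = 1  (2315 = 2*938 + 439, 938 = 2*439 + 60, 439 = 7*60 + 19, 60 = 3*19 + 3, 19 = 6*3 + 1, 3 = 3*1).
1 divides 79, so solutions exist.
Back-substituting, 2315*(297) + 938*(-733) = 1.
Scale by 79/1 = 79: (m₀, n₀) = (23463, -57907).
General solution: m = 23463 + 938t, n = -57907 - 2315t for integer t.
m ≥ 0: smallest is 23463 mod 938 = 13 (at t = -25), with n = -32.

13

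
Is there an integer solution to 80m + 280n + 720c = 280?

yes

gcd(280, 80):
  280 = 3*80 + 40
  80 = 2*40
so gcd(280, 80) = 40.
gcd(40, 720) = 40.
40 divides 280, so integer solutions exist.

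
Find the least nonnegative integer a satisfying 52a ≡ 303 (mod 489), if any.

429

gcd(489, 52) = 1.
1 divides 303, so solutions exist.
By Bézout, 52×(-47) + 489×(5) = 1.
So 52×(-47) ≡ 1 (mod 489); multiply by 303: a ≡ -14241 (mod 489).
Smallest nonnegative: a = -14241 mod 489 = 429.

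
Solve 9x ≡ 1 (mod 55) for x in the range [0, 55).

49

gcd(55, 9):
  55 = 6×9 + 1
  9 = 9×1
so gcd(55, 9) = 1.
Back-substitute for Bézout coefficients:
  1 = 55 - 6×9
  ... = 9×(-6) + 55×(1)
So 9×-6 ≡ 1 (mod 55), and -6 mod 55 = 49.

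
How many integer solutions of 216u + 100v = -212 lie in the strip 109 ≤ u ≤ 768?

27

gcd(216, 100):
  216 = 2*100 + 16
  100 = 6*16 + 4
  16 = 4*4
so gcd(216, 100) = 4.
Back-substitute for Bézout coefficients:
  4 = 100 - 6*16
  ... = 216*(-6) + 100*(13)
Scale by -53: particular solution (318, -689); reduce u mod 25: (18, -41).
General solution: u = 18 + 25t, v = -41 - 54t for integer t.
109 ≤ 18 + 25t ≤ 768 gives t ∈ [4, 30], which is 27 values.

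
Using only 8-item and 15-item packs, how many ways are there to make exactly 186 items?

Need nonnegative integers with 8j + 15k = 186.
gcd(8, 15) = 1, and 8·(2) + 15·(-1) = 1.
So (j₀, k₀) = (372, -186); general j = 372 + 15t, k = -186 - 8t.
j ≥ 0 ⇒ t ≥ -24; k ≥ 0 ⇒ t ≤ -24. That's 1 value of t.

1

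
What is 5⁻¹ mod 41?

gcd(41, 5) = 1  (41 = 8×5 + 1, 5 = 5×1).
Back-substituting, 5×(-8) + 41×(1) = 1.
So 5×-8 ≡ 1 (mod 41), and -8 mod 41 = 33.

33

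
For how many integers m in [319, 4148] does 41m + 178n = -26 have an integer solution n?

gcd(178, 41) = 1  (178 = 4×41 + 14, 41 = 2×14 + 13, 14 = 1×13 + 1, 13 = 13×1).
Back-substituting, 41×(-13) + 178×(3) = 1.
Scale by -26: particular solution (338, -78); reduce m mod 178: (160, -37).
General solution: m = 160 + 178t, n = -37 - 41t for integer t.
319 ≤ 160 + 178t ≤ 4148 gives t ∈ [1, 22], which is 22 values.

22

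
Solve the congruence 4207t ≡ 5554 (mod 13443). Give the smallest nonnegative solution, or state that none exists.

gcd(13443, 4207) = 1.
1 divides 5554, so solutions exist.
By Bézout, 4207×(-2633) + 13443×(824) = 1.
So 4207×(-2633) ≡ 1 (mod 13443); multiply by 5554: t ≡ -14623682 (mod 13443).
Smallest nonnegative: t = -14623682 mod 13443 = 2302.

2302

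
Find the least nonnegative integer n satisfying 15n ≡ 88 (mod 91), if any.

gcd(91, 15):
  91 = 6·15 + 1
  15 = 15·1
so gcd(91, 15) = 1.
1 divides 88, so solutions exist.
Back-substitute for Bézout coefficients:
  1 = 91 - 6·15
  ... = 15·(-6) + 91·(1)
So 15·(-6) ≡ 1 (mod 91); multiply by 88: n ≡ -528 (mod 91).
Smallest nonnegative: n = -528 mod 91 = 18.

18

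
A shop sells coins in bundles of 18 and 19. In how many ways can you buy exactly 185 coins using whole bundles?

Need nonnegative integers with 18j + 19k = 185.
gcd(18, 19) = 1, and 18·(-1) + 19·(1) = 1.
So (j₀, k₀) = (-185, 185); general j = -185 + 19t, k = 185 - 18t.
j ≥ 0 ⇒ t ≥ 10; k ≥ 0 ⇒ t ≤ 10. That's 1 value of t.

1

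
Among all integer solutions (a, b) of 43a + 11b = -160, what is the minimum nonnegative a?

6

gcd(43, 11):
  43 = 3*11 + 10
  11 = 1*10 + 1
  10 = 10*1
so gcd(43, 11) = 1.
1 divides -160, so solutions exist.
Back-substitute for Bézout coefficients:
  1 = 11 - 1*10
  ... = 43*(-1) + 11*(4)
Scale by -160/1 = -160: (a₀, b₀) = (160, -640).
General solution: a = 160 + 11t, b = -640 - 43t for integer t.
a ≥ 0: smallest is 160 mod 11 = 6 (at t = -14), with b = -38.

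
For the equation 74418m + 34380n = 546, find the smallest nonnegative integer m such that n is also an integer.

gcd(74418, 34380) = 6  (74418 = 2×34380 + 5658, 34380 = 6×5658 + 432, 5658 = 13×432 + 42, 432 = 10×42 + 12, 42 = 3×12 + 6, 12 = 2×6).
6 divides 546, so solutions exist.
Back-substituting, 74418×(2467) + 34380×(-5340) = 6.
Scale by 546/6 = 91: (m₀, n₀) = (224497, -485940).
General solution: m = 224497 + 5730t, n = -485940 - 12403t for integer t.
m ≥ 0: smallest is 224497 mod 5730 = 1027 (at t = -39), with n = -2223.

1027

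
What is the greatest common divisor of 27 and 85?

gcd(85, 27) = 1  (85 = 3*27 + 4, 27 = 6*4 + 3, 4 = 1*3 + 1, 3 = 3*1).

1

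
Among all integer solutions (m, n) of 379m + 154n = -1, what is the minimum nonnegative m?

gcd(379, 154):
  379 = 2*154 + 71
  154 = 2*71 + 12
  71 = 5*12 + 11
  12 = 1*11 + 1
  11 = 11*1
so gcd(379, 154) = 1.
1 divides -1, so solutions exist.
Back-substitute for Bézout coefficients:
  1 = 12 - 1*11
  ... = 379*(-13) + 154*(32)
Scale by -1/1 = -1: (m₀, n₀) = (13, -32).
General solution: m = 13 + 154t, n = -32 - 379t for integer t.
m ≥ 0: smallest is 13 mod 154 = 13 (at t = 0), with n = -32.

13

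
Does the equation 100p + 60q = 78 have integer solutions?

gcd(100, 60):
  100 = 1·60 + 40
  60 = 1·40 + 20
  40 = 2·20
so gcd(100, 60) = 20.
20 does not divide 78 (remainder 18), so no integer solutions.

no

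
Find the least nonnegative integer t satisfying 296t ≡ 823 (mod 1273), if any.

764

gcd(1273, 296) = 1.
1 divides 823, so solutions exist.
By Bézout, 296*(615) + 1273*(-143) = 1.
So 296*(615) ≡ 1 (mod 1273); multiply by 823: t ≡ 506145 (mod 1273).
Smallest nonnegative: t = 506145 mod 1273 = 764.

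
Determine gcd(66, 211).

gcd(211, 66) = 1  (211 = 3×66 + 13, 66 = 5×13 + 1, 13 = 13×1).

1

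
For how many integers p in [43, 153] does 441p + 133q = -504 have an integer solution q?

6

gcd(441, 133) = 7.
By Bézout, 441*(-3) + 133*(10) = 7.
Particular solution: (7, -27).
General solution: p = 7 + 19t, q = -27 - 63t for integer t.
43 ≤ 7 + 19t ≤ 153 gives t ∈ [2, 7], which is 6 values.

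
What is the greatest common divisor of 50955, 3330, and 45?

gcd(50955, 3330) = 15.
gcd(15, 45) = 15.

15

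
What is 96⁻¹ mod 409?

98

gcd(409, 96) = 1  (409 = 4×96 + 25, 96 = 3×25 + 21, 25 = 1×21 + 4, 21 = 5×4 + 1, 4 = 4×1).
Back-substituting, 96×(98) + 409×(-23) = 1.
So 96×98 ≡ 1 (mod 409), and 98 mod 409 = 98.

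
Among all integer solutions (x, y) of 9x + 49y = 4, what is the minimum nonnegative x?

gcd(49, 9):
  49 = 5·9 + 4
  9 = 2·4 + 1
  4 = 4·1
so gcd(49, 9) = 1.
1 divides 4, so solutions exist.
Back-substitute for Bézout coefficients:
  1 = 9 - 2·4
  ... = 9·(11) + 49·(-2)
Scale by 4/1 = 4: (x₀, y₀) = (44, -8).
General solution: x = 44 + 49t, y = -8 - 9t for integer t.
x ≥ 0: smallest is 44 mod 49 = 44 (at t = 0), with y = -8.

44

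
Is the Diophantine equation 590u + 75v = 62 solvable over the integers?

no

gcd(590, 75) = 5  (590 = 7·75 + 65, 75 = 1·65 + 10, 65 = 6·10 + 5, 10 = 2·5).
5 does not divide 62 (remainder 2), so no integer solutions.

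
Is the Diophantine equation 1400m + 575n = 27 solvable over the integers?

no

gcd(1400, 575) = 25  (1400 = 2×575 + 250, 575 = 2×250 + 75, 250 = 3×75 + 25, 75 = 3×25).
25 does not divide 27 (remainder 2), so no integer solutions.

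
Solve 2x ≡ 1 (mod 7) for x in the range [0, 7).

gcd(7, 2) = 1.
By Bézout, 2×(-3) + 7×(1) = 1.
So 2×-3 ≡ 1 (mod 7), and -3 mod 7 = 4.

4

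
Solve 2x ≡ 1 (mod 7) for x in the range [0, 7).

gcd(7, 2):
  7 = 3*2 + 1
  2 = 2*1
so gcd(7, 2) = 1.
Back-substitute for Bézout coefficients:
  1 = 7 - 3*2
  ... = 2*(-3) + 7*(1)
So 2*-3 ≡ 1 (mod 7), and -3 mod 7 = 4.

4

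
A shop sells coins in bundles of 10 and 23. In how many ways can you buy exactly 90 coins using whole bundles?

1

Need nonnegative integers with 10j + 23k = 90.
gcd(10, 23) = 1, and 10·(7) + 23·(-3) = 1.
So (j₀, k₀) = (630, -270); general j = 630 + 23t, k = -270 - 10t.
j ≥ 0 ⇒ t ≥ -27; k ≥ 0 ⇒ t ≤ -27. That's 1 value of t.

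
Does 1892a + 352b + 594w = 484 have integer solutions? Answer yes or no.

yes

gcd(1892, 352) = 44  (1892 = 5×352 + 132, 352 = 2×132 + 88, 132 = 1×88 + 44, 88 = 2×44).
gcd(44, 594) = 22.
22 divides 484, so integer solutions exist.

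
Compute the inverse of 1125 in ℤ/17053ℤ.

2395

gcd(17053, 1125) = 1  (17053 = 15·1125 + 178, 1125 = 6·178 + 57, 178 = 3·57 + 7, 57 = 8·7 + 1, 7 = 7·1).
Back-substituting, 1125·(2395) + 17053·(-158) = 1.
So 1125·2395 ≡ 1 (mod 17053), and 2395 mod 17053 = 2395.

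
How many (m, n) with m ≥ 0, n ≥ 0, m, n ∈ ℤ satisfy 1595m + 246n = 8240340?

21

gcd(1595, 246):
  1595 = 6*246 + 119
  246 = 2*119 + 8
  119 = 14*8 + 7
  8 = 1*7 + 1
  7 = 7*1
so gcd(1595, 246) = 1.
Back-substitute for Bézout coefficients:
  1 = 8 - 1*7
  ... = 1595*(-31) + 246*(201)
Scale by 8240340: one solution is (-255450540, 1656308340). Reduce m mod 246: (42, 33225).
General: m = 42 + 246t, n = 33225 - 1595t.
m ≥ 0 ⇒ t ≥ 0; n ≥ 0 ⇒ t ≤ 20. So t ∈ [0, 20]: 21 solutions.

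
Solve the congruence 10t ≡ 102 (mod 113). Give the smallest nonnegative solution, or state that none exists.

78

gcd(113, 10):
  113 = 11·10 + 3
  10 = 3·3 + 1
  3 = 3·1
so gcd(113, 10) = 1.
1 divides 102, so solutions exist.
Back-substitute for Bézout coefficients:
  1 = 10 - 3·3
  ... = 10·(34) + 113·(-3)
So 10·(34) ≡ 1 (mod 113); multiply by 102: t ≡ 3468 (mod 113).
Smallest nonnegative: t = 3468 mod 113 = 78.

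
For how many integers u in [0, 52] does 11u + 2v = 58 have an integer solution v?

gcd(11, 2) = 1.
By Bézout, 11·(1) + 2·(-5) = 1.
Particular solution: (0, 29).
General solution: u = 0 + 2t, v = 29 - 11t for integer t.
0 ≤ 0 + 2t ≤ 52 gives t ∈ [0, 26], which is 27 values.

27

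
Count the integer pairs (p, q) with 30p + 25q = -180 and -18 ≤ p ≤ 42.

gcd(30, 25) = 5.
By Bézout, 30*(1) + 25*(-1) = 5.
Particular solution: (4, -12).
General solution: p = 4 + 5t, q = -12 - 6t for integer t.
-18 ≤ 4 + 5t ≤ 42 gives t ∈ [-4, 7], which is 12 values.

12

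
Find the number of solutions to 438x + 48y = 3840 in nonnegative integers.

gcd(438, 48) = 6  (438 = 9*48 + 6, 48 = 8*6).
Back-substituting, 438*(1) + 48*(-9) = 6.
Scale by 640: one solution is (640, -5760). Reduce x mod 8: (0, 80).
General: x = 0 + 8t, y = 80 - 73t.
x ≥ 0 ⇒ t ≥ 0; y ≥ 0 ⇒ t ≤ 1. So t ∈ [0, 1]: 2 solutions.

2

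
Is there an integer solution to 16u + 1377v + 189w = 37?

yes

gcd(1377, 16):
  1377 = 86·16 + 1
  16 = 16·1
so gcd(1377, 16) = 1.
gcd(1, 189) = 1.
1 divides 37, so integer solutions exist.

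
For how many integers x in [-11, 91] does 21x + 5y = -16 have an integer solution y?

gcd(21, 5):
  21 = 4×5 + 1
  5 = 5×1
so gcd(21, 5) = 1.
Back-substitute for Bézout coefficients:
  1 = 21 - 4×5
  ... = 21×(1) + 5×(-4)
Scale by -16: particular solution (-16, 64); reduce x mod 5: (4, -20).
General solution: x = 4 + 5t, y = -20 - 21t for integer t.
-11 ≤ 4 + 5t ≤ 91 gives t ∈ [-3, 17], which is 21 values.

21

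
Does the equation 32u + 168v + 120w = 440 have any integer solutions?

yes

gcd(168, 32):
  168 = 5×32 + 8
  32 = 4×8
so gcd(168, 32) = 8.
gcd(8, 120) = 8.
8 divides 440, so integer solutions exist.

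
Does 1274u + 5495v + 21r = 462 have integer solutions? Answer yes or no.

gcd(5495, 1274) = 7.
gcd(7, 21) = 7.
7 divides 462, so integer solutions exist.

yes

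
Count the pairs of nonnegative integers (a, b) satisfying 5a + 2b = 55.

6

gcd(5, 2) = 1.
By Bézout, 5*(1) + 2*(-2) = 1.
One solution: (1, 25).
General: a = 1 + 2t, b = 25 - 5t.
a ≥ 0 ⇒ t ≥ 0; b ≥ 0 ⇒ t ≤ 5. So t ∈ [0, 5]: 6 solutions.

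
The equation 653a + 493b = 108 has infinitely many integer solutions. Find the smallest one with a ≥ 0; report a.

gcd(653, 493):
  653 = 1×493 + 160
  493 = 3×160 + 13
  160 = 12×13 + 4
  13 = 3×4 + 1
  4 = 4×1
so gcd(653, 493) = 1.
1 divides 108, so solutions exist.
Back-substitute for Bézout coefficients:
  1 = 13 - 3×4
  ... = 653×(-114) + 493×(151)
Scale by 108/1 = 108: (a₀, b₀) = (-12312, 16308).
General solution: a = -12312 + 493t, b = 16308 - 653t for integer t.
a ≥ 0: smallest is -12312 mod 493 = 13 (at t = 25), with b = -17.

13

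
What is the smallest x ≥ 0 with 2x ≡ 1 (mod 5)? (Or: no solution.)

3

gcd(5, 2) = 1.
1 divides 1, so solutions exist.
By Bézout, 2·(-2) + 5·(1) = 1.
So 2·(-2) ≡ 1 (mod 5); multiply by 1: x ≡ -2 (mod 5).
Smallest nonnegative: x = -2 mod 5 = 3.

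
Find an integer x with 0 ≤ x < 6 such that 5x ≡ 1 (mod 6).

5

gcd(6, 5) = 1  (6 = 1·5 + 1, 5 = 5·1).
Back-substituting, 5·(-1) + 6·(1) = 1.
So 5·-1 ≡ 1 (mod 6), and -1 mod 6 = 5.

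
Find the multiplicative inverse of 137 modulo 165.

53

gcd(165, 137) = 1.
By Bézout, 137*(53) + 165*(-44) = 1.
So 137*53 ≡ 1 (mod 165), and 53 mod 165 = 53.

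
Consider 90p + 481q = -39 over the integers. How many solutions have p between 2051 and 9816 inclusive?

gcd(481, 90) = 1.
By Bézout, 90*(155) + 481*(-29) = 1.
Particular solution: (208, -39).
General solution: p = 208 + 481t, q = -39 - 90t for integer t.
2051 ≤ 208 + 481t ≤ 9816 gives t ∈ [4, 19], which is 16 values.

16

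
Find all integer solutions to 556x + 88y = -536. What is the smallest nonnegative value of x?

6

gcd(556, 88):
  556 = 6×88 + 28
  88 = 3×28 + 4
  28 = 7×4
so gcd(556, 88) = 4.
4 divides -536, so solutions exist.
Back-substitute for Bézout coefficients:
  4 = 88 - 3×28
  ... = 556×(-3) + 88×(19)
Scale by -536/4 = -134: (x₀, y₀) = (402, -2546).
General solution: x = 402 + 22t, y = -2546 - 139t for integer t.
x ≥ 0: smallest is 402 mod 22 = 6 (at t = -18), with y = -44.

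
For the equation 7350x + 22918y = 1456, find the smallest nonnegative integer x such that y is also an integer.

259

gcd(22918, 7350) = 14.
14 divides 1456, so solutions exist.
By Bézout, 7350*(396) + 22918*(-127) = 14.
Scale by 1456/14 = 104: (x₀, y₀) = (41184, -13208).
General solution: x = 41184 + 1637t, y = -13208 - 525t for integer t.
x ≥ 0: smallest is 41184 mod 1637 = 259 (at t = -25), with y = -83.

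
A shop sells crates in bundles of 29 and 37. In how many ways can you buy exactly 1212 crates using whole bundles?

1

Need nonnegative integers with 29j + 37k = 1212.
gcd(29, 37) = 1, and 29·(-14) + 37·(11) = 1.
So (j₀, k₀) = (-16968, 13332); general j = -16968 + 37t, k = 13332 - 29t.
j ≥ 0 ⇒ t ≥ 459; k ≥ 0 ⇒ t ≤ 459. That's 1 value of t.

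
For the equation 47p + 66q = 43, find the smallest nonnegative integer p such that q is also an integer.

gcd(66, 47):
  66 = 1·47 + 19
  47 = 2·19 + 9
  19 = 2·9 + 1
  9 = 9·1
so gcd(66, 47) = 1.
1 divides 43, so solutions exist.
Back-substitute for Bézout coefficients:
  1 = 19 - 2·9
  ... = 47·(-7) + 66·(5)
Scale by 43/1 = 43: (p₀, q₀) = (-301, 215).
General solution: p = -301 + 66t, q = 215 - 47t for integer t.
p ≥ 0: smallest is -301 mod 66 = 29 (at t = 5), with q = -20.

29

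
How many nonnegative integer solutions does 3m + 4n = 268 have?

23

gcd(4, 3) = 1.
By Bézout, 3·(-1) + 4·(1) = 1.
One solution: (0, 67).
General: m = 0 + 4t, n = 67 - 3t.
m ≥ 0 ⇒ t ≥ 0; n ≥ 0 ⇒ t ≤ 22. So t ∈ [0, 22]: 23 solutions.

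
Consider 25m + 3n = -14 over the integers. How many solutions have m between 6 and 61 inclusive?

19

gcd(25, 3) = 1.
By Bézout, 25×(1) + 3×(-8) = 1.
Particular solution: (1, -13).
General solution: m = 1 + 3t, n = -13 - 25t for integer t.
6 ≤ 1 + 3t ≤ 61 gives t ∈ [2, 20], which is 19 values.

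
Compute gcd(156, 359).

1

gcd(359, 156):
  359 = 2*156 + 47
  156 = 3*47 + 15
  47 = 3*15 + 2
  15 = 7*2 + 1
  2 = 2*1
so gcd(359, 156) = 1.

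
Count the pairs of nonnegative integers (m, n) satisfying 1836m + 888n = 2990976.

gcd(1836, 888) = 12  (1836 = 2·888 + 60, 888 = 14·60 + 48, 60 = 1·48 + 12, 48 = 4·12).
Back-substituting, 1836·(15) + 888·(-31) = 12.
Scale by 249248: one solution is (3738720, -7726688). Reduce m mod 74: (18, 3331).
General: m = 18 + 74t, n = 3331 - 153t.
m ≥ 0 ⇒ t ≥ 0; n ≥ 0 ⇒ t ≤ 21. So t ∈ [0, 21]: 22 solutions.

22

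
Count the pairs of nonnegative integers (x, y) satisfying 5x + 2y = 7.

1

gcd(5, 2):
  5 = 2*2 + 1
  2 = 2*1
so gcd(5, 2) = 1.
Back-substitute for Bézout coefficients:
  1 = 5 - 2*2
  ... = 5*(1) + 2*(-2)
Scale by 7: one solution is (7, -14). Reduce x mod 2: (1, 1).
General: x = 1 + 2t, y = 1 - 5t.
x ≥ 0 ⇒ t ≥ 0; y ≥ 0 ⇒ t ≤ 0. So t ∈ [0, 0]: 1 solution.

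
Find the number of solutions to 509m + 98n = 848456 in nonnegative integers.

17

gcd(509, 98) = 1.
By Bézout, 509·(31) + 98·(-161) = 1.
One solution: (14, 8585).
General: m = 14 + 98t, n = 8585 - 509t.
m ≥ 0 ⇒ t ≥ 0; n ≥ 0 ⇒ t ≤ 16. So t ∈ [0, 16]: 17 solutions.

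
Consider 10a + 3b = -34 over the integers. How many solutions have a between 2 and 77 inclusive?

26

gcd(10, 3):
  10 = 3·3 + 1
  3 = 3·1
so gcd(10, 3) = 1.
Back-substitute for Bézout coefficients:
  1 = 10 - 3·3
  ... = 10·(1) + 3·(-3)
Scale by -34: particular solution (-34, 102); reduce a mod 3: (2, -18).
General solution: a = 2 + 3t, b = -18 - 10t for integer t.
2 ≤ 2 + 3t ≤ 77 gives t ∈ [0, 25], which is 26 values.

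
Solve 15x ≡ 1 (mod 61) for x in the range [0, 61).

gcd(61, 15) = 1  (61 = 4*15 + 1, 15 = 15*1).
Back-substituting, 15*(-4) + 61*(1) = 1.
So 15*-4 ≡ 1 (mod 61), and -4 mod 61 = 57.

57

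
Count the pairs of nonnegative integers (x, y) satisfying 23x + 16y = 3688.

10

gcd(23, 16) = 1  (23 = 1*16 + 7, 16 = 2*7 + 2, 7 = 3*2 + 1, 2 = 2*1).
Back-substituting, 23*(7) + 16*(-10) = 1.
Scale by 3688: one solution is (25816, -36880). Reduce x mod 16: (8, 219).
General: x = 8 + 16t, y = 219 - 23t.
x ≥ 0 ⇒ t ≥ 0; y ≥ 0 ⇒ t ≤ 9. So t ∈ [0, 9]: 10 solutions.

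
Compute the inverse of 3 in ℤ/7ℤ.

gcd(7, 3):
  7 = 2×3 + 1
  3 = 3×1
so gcd(7, 3) = 1.
Back-substitute for Bézout coefficients:
  1 = 7 - 2×3
  ... = 3×(-2) + 7×(1)
So 3×-2 ≡ 1 (mod 7), and -2 mod 7 = 5.

5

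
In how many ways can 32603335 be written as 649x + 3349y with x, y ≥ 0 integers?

gcd(3349, 649) = 1  (3349 = 5×649 + 104, 649 = 6×104 + 25, 104 = 4×25 + 4, 25 = 6×4 + 1, 4 = 4×1).
Back-substituting, 649×(805) + 3349×(-156) = 1.
Scale by 32603335: one solution is (26245684675, -5086120260). Reduce x mod 3349: (347, 9668).
General: x = 347 + 3349t, y = 9668 - 649t.
x ≥ 0 ⇒ t ≥ 0; y ≥ 0 ⇒ t ≤ 14. So t ∈ [0, 14]: 15 solutions.

15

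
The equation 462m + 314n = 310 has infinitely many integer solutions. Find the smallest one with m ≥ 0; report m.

140

gcd(462, 314) = 2  (462 = 1×314 + 148, 314 = 2×148 + 18, 148 = 8×18 + 4, 18 = 4×4 + 2, 4 = 2×2).
2 divides 310, so solutions exist.
Back-substituting, 462×(-70) + 314×(103) = 2.
Scale by 310/2 = 155: (m₀, n₀) = (-10850, 15965).
General solution: m = -10850 + 157t, n = 15965 - 231t for integer t.
m ≥ 0: smallest is -10850 mod 157 = 140 (at t = 70), with n = -205.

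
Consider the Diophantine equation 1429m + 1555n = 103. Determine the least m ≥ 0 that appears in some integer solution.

gcd(1555, 1429) = 1  (1555 = 1·1429 + 126, 1429 = 11·126 + 43, 126 = 2·43 + 40, 43 = 1·40 + 3, 40 = 13·3 + 1, 3 = 3·1).
1 divides 103, so solutions exist.
Back-substituting, 1429·(-506) + 1555·(465) = 1.
Scale by 103/1 = 103: (m₀, n₀) = (-52118, 47895).
General solution: m = -52118 + 1555t, n = 47895 - 1429t for integer t.
m ≥ 0: smallest is -52118 mod 1555 = 752 (at t = 34), with n = -691.

752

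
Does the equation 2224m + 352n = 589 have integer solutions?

no

gcd(2224, 352) = 16.
16 does not divide 589 (remainder 13), so no integer solutions.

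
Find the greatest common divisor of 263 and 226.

1

gcd(263, 226):
  263 = 1*226 + 37
  226 = 6*37 + 4
  37 = 9*4 + 1
  4 = 4*1
so gcd(263, 226) = 1.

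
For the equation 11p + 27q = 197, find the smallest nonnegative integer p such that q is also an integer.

13

gcd(27, 11) = 1  (27 = 2*11 + 5, 11 = 2*5 + 1, 5 = 5*1).
1 divides 197, so solutions exist.
Back-substituting, 11*(5) + 27*(-2) = 1.
Scale by 197/1 = 197: (p₀, q₀) = (985, -394).
General solution: p = 985 + 27t, q = -394 - 11t for integer t.
p ≥ 0: smallest is 985 mod 27 = 13 (at t = -36), with q = 2.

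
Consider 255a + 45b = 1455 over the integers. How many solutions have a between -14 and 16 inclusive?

gcd(255, 45):
  255 = 5×45 + 30
  45 = 1×30 + 15
  30 = 2×15
so gcd(255, 45) = 15.
Back-substitute for Bézout coefficients:
  15 = 45 - 1×30
  ... = 255×(-1) + 45×(6)
Scale by 97: particular solution (-97, 582); reduce a mod 3: (2, 21).
General solution: a = 2 + 3t, b = 21 - 17t for integer t.
-14 ≤ 2 + 3t ≤ 16 gives t ∈ [-5, 4], which is 10 values.

10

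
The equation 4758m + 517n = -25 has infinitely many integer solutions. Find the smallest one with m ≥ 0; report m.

gcd(4758, 517):
  4758 = 9·517 + 105
  517 = 4·105 + 97
  105 = 1·97 + 8
  97 = 12·8 + 1
  8 = 8·1
so gcd(4758, 517) = 1.
1 divides -25, so solutions exist.
Back-substitute for Bézout coefficients:
  1 = 97 - 12·8
  ... = 4758·(-64) + 517·(589)
Scale by -25/1 = -25: (m₀, n₀) = (1600, -14725).
General solution: m = 1600 + 517t, n = -14725 - 4758t for integer t.
m ≥ 0: smallest is 1600 mod 517 = 49 (at t = -3), with n = -451.

49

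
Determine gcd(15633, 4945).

gcd(15633, 4945):
  15633 = 3·4945 + 798
  4945 = 6·798 + 157
  798 = 5·157 + 13
  157 = 12·13 + 1
  13 = 13·1
so gcd(15633, 4945) = 1.

1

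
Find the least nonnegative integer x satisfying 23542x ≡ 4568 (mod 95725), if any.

gcd(95725, 23542) = 1.
1 divides 4568, so solutions exist.
By Bézout, 23542×(-23547) + 95725×(5791) = 1.
So 23542×(-23547) ≡ 1 (mod 95725); multiply by 4568: x ≡ -107562696 (mod 95725).
Smallest nonnegative: x = -107562696 mod 95725 = 32204.

32204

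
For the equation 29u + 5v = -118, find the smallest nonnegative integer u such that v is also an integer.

gcd(29, 5) = 1.
1 divides -118, so solutions exist.
By Bézout, 29×(-1) + 5×(6) = 1.
Scale by -118/1 = -118: (u₀, v₀) = (118, -708).
General solution: u = 118 + 5t, v = -708 - 29t for integer t.
u ≥ 0: smallest is 118 mod 5 = 3 (at t = -23), with v = -41.

3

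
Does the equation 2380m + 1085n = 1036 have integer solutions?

no

gcd(2380, 1085) = 35.
35 does not divide 1036 (remainder 21), so no integer solutions.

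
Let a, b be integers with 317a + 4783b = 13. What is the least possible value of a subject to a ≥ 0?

gcd(4783, 317) = 1.
1 divides 13, so solutions exist.
By Bézout, 317*(-513) + 4783*(34) = 1.
Scale by 13/1 = 13: (a₀, b₀) = (-6669, 442).
General solution: a = -6669 + 4783t, b = 442 - 317t for integer t.
a ≥ 0: smallest is -6669 mod 4783 = 2897 (at t = 2), with b = -192.

2897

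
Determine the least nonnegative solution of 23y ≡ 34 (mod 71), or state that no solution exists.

20

gcd(71, 23) = 1.
1 divides 34, so solutions exist.
By Bézout, 23×(34) + 71×(-11) = 1.
So 23×(34) ≡ 1 (mod 71); multiply by 34: y ≡ 1156 (mod 71).
Smallest nonnegative: y = 1156 mod 71 = 20.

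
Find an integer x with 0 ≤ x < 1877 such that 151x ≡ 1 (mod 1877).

895

gcd(1877, 151):
  1877 = 12·151 + 65
  151 = 2·65 + 21
  65 = 3·21 + 2
  21 = 10·2 + 1
  2 = 2·1
so gcd(1877, 151) = 1.
Back-substitute for Bézout coefficients:
  1 = 21 - 10·2
  ... = 151·(895) + 1877·(-72)
So 151·895 ≡ 1 (mod 1877), and 895 mod 1877 = 895.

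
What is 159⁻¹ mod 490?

gcd(490, 159) = 1.
By Bézout, 159×(-151) + 490×(49) = 1.
So 159×-151 ≡ 1 (mod 490), and -151 mod 490 = 339.

339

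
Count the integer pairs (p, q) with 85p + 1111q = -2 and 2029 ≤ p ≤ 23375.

19

gcd(1111, 85) = 1.
By Bézout, 85×(183) + 1111×(-14) = 1.
Particular solution: (745, -57).
General solution: p = 745 + 1111t, q = -57 - 85t for integer t.
2029 ≤ 745 + 1111t ≤ 23375 gives t ∈ [2, 20], which is 19 values.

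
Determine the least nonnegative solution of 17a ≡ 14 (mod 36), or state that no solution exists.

gcd(36, 17):
  36 = 2×17 + 2
  17 = 8×2 + 1
  2 = 2×1
so gcd(36, 17) = 1.
1 divides 14, so solutions exist.
Back-substitute for Bézout coefficients:
  1 = 17 - 8×2
  ... = 17×(17) + 36×(-8)
So 17×(17) ≡ 1 (mod 36); multiply by 14: a ≡ 238 (mod 36).
Smallest nonnegative: a = 238 mod 36 = 22.

22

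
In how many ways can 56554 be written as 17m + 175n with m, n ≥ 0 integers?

gcd(175, 17):
  175 = 10*17 + 5
  17 = 3*5 + 2
  5 = 2*2 + 1
  2 = 2*1
so gcd(175, 17) = 1.
Back-substitute for Bézout coefficients:
  1 = 5 - 2*2
  ... = 17*(-72) + 175*(7)
Scale by 56554: one solution is (-4071888, 395878). Reduce m mod 175: (12, 322).
General: m = 12 + 175t, n = 322 - 17t.
m ≥ 0 ⇒ t ≥ 0; n ≥ 0 ⇒ t ≤ 18. So t ∈ [0, 18]: 19 solutions.

19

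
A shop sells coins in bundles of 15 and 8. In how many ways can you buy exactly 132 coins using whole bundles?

Need nonnegative integers with 15j + 8k = 132.
gcd(15, 8) = 1, and 15·(-1) + 8·(2) = 1.
So (j₀, k₀) = (-132, 264); general j = -132 + 8t, k = 264 - 15t.
j ≥ 0 ⇒ t ≥ 17; k ≥ 0 ⇒ t ≤ 17. That's 1 value of t.

1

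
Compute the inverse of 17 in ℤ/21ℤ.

5

gcd(21, 17) = 1  (21 = 1×17 + 4, 17 = 4×4 + 1, 4 = 4×1).
Back-substituting, 17×(5) + 21×(-4) = 1.
So 17×5 ≡ 1 (mod 21), and 5 mod 21 = 5.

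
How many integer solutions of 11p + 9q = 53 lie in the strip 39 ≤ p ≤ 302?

gcd(11, 9) = 1.
By Bézout, 11·(-4) + 9·(5) = 1.
Particular solution: (4, 1).
General solution: p = 4 + 9t, q = 1 - 11t for integer t.
39 ≤ 4 + 9t ≤ 302 gives t ∈ [4, 33], which is 30 values.

30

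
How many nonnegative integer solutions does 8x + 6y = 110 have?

gcd(8, 6):
  8 = 1*6 + 2
  6 = 3*2
so gcd(8, 6) = 2.
Back-substitute for Bézout coefficients:
  2 = 8 - 1*6
  ... = 8*(1) + 6*(-1)
Scale by 55: one solution is (55, -55). Reduce x mod 3: (1, 17).
General: x = 1 + 3t, y = 17 - 4t.
x ≥ 0 ⇒ t ≥ 0; y ≥ 0 ⇒ t ≤ 4. So t ∈ [0, 4]: 5 solutions.

5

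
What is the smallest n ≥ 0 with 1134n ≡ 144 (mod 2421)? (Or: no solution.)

gcd(2421, 1134) = 9.
9 divides 144, so solutions exist.
By Bézout, 1134×(79) + 2421×(-37) = 9.
So 1134×(79) ≡ 9 (mod 2421); multiply by 16: n ≡ 1264 (mod 269).
Smallest nonnegative: n = 1264 mod 269 = 188.

188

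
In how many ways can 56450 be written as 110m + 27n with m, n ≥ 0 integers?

gcd(110, 27) = 1.
By Bézout, 110·(-13) + 27·(53) = 1.
One solution: (10, 2050).
General: m = 10 + 27t, n = 2050 - 110t.
m ≥ 0 ⇒ t ≥ 0; n ≥ 0 ⇒ t ≤ 18. So t ∈ [0, 18]: 19 solutions.

19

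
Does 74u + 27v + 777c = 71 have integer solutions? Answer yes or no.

gcd(74, 27) = 1  (74 = 2·27 + 20, 27 = 1·20 + 7, 20 = 2·7 + 6, 7 = 1·6 + 1, 6 = 6·1).
gcd(1, 777) = 1.
1 divides 71, so integer solutions exist.

yes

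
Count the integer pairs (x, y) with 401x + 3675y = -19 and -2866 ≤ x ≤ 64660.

gcd(3675, 401) = 1  (3675 = 9*401 + 66, 401 = 6*66 + 5, 66 = 13*5 + 1, 5 = 5*1).
Back-substituting, 401*(-724) + 3675*(79) = 1.
Scale by -19: particular solution (13756, -1501); reduce x mod 3675: (2731, -298).
General solution: x = 2731 + 3675t, y = -298 - 401t for integer t.
-2866 ≤ 2731 + 3675t ≤ 64660 gives t ∈ [-1, 16], which is 18 values.

18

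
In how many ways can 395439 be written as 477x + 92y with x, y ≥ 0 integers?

gcd(477, 92):
  477 = 5*92 + 17
  92 = 5*17 + 7
  17 = 2*7 + 3
  7 = 2*3 + 1
  3 = 3*1
so gcd(477, 92) = 1.
Back-substitute for Bézout coefficients:
  1 = 7 - 2*3
  ... = 477*(-27) + 92*(140)
Scale by 395439: one solution is (-10676853, 55361460). Reduce x mod 92: (23, 4179).
General: x = 23 + 92t, y = 4179 - 477t.
x ≥ 0 ⇒ t ≥ 0; y ≥ 0 ⇒ t ≤ 8. So t ∈ [0, 8]: 9 solutions.

9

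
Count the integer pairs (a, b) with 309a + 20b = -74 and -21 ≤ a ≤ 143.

gcd(309, 20):
  309 = 15*20 + 9
  20 = 2*9 + 2
  9 = 4*2 + 1
  2 = 2*1
so gcd(309, 20) = 1.
Back-substitute for Bézout coefficients:
  1 = 9 - 4*2
  ... = 309*(9) + 20*(-139)
Scale by -74: particular solution (-666, 10286); reduce a mod 20: (14, -220).
General solution: a = 14 + 20t, b = -220 - 309t for integer t.
-21 ≤ 14 + 20t ≤ 143 gives t ∈ [-1, 6], which is 8 values.

8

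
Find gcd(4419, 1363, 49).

1

gcd(4419, 1363) = 1.
gcd(1, 49) = 1.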